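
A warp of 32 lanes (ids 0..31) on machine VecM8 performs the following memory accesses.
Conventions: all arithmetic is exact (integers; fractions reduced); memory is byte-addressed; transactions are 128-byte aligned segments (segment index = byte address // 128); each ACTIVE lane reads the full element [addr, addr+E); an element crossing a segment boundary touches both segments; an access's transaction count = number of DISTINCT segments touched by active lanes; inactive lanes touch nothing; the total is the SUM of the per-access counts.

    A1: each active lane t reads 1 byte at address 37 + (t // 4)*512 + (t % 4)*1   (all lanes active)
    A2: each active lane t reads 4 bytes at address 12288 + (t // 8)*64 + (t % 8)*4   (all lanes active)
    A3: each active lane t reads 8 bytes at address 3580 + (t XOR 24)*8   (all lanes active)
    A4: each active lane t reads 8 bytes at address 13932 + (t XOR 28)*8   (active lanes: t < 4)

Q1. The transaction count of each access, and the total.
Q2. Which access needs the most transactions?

A1: 8 transactions
A2: 2 transactions
A3: 3 transactions
A4: 1 transaction

Answer: 8,2,3,1; total 14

Answer: A1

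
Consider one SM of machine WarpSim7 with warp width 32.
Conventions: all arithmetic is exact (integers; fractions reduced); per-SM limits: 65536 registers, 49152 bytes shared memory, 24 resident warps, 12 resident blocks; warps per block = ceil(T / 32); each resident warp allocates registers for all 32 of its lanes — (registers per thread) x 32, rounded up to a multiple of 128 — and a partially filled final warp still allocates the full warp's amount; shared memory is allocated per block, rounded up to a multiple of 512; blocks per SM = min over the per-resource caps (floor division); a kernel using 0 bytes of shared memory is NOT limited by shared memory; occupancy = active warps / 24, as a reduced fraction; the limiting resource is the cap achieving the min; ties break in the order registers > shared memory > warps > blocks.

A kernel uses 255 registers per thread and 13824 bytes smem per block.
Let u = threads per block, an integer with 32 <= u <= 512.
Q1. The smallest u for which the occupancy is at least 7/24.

Answer: u = 97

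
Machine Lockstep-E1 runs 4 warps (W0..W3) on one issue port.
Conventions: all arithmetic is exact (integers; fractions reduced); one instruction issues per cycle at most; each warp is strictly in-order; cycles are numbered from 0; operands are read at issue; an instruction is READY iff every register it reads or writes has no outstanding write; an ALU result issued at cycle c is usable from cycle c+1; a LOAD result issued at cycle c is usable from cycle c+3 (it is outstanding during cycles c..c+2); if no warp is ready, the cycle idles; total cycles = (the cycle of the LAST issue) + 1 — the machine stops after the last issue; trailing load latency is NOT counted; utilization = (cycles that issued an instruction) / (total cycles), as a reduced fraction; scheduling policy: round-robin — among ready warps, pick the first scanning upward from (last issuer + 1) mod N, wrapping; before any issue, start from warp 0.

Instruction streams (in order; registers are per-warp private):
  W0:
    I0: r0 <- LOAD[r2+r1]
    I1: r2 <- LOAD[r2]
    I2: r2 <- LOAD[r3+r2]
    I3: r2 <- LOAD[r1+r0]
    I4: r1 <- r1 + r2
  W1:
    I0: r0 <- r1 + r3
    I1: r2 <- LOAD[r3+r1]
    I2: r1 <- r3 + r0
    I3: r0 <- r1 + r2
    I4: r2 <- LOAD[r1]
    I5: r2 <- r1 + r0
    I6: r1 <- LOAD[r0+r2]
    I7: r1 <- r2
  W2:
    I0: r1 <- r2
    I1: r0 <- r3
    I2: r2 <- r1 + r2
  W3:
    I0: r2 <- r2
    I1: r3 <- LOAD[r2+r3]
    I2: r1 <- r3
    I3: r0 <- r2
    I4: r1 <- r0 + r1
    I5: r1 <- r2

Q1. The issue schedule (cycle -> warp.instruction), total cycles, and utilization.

cycle 0: W0.I0
cycle 1: W1.I0
cycle 2: W2.I0
cycle 3: W3.I0
cycle 4: W0.I1
cycle 5: W1.I1
cycle 6: W2.I1
cycle 7: W3.I1
cycle 8: W0.I2
cycle 9: W1.I2
cycle 10: W2.I2
cycle 11: W3.I2
cycle 12: W0.I3
cycle 13: W1.I3
cycle 14: W3.I3
cycle 15: W0.I4
cycle 16: W1.I4
cycle 17: W3.I4
cycle 18: W3.I5
cycle 19: W1.I5
cycle 20: W1.I6
cycle 21: idle
cycle 22: idle
cycle 23: W1.I7

Answer: 24 cycles, utilization 11/12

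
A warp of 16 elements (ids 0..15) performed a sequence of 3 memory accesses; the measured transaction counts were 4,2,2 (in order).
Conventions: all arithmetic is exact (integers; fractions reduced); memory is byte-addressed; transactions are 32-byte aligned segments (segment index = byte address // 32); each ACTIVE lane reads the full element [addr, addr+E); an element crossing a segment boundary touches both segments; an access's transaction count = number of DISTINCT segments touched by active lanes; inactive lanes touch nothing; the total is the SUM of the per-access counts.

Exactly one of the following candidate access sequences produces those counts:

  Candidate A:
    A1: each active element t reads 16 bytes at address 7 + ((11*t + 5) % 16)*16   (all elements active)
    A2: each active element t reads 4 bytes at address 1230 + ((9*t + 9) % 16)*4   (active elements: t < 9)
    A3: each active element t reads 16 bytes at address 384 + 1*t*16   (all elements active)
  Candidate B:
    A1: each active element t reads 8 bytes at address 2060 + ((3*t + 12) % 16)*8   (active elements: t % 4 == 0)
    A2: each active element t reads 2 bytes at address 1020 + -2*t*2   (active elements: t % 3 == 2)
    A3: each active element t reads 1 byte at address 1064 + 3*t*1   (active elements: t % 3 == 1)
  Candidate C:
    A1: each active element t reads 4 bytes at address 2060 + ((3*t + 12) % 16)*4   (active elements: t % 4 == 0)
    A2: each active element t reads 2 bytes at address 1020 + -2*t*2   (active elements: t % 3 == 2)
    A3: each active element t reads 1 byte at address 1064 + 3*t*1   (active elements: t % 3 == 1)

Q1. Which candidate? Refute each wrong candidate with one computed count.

A: A1 gives 9 transactions, not 4
C: A1 gives 2 transactions, not 4
B: all counts match (4,2,2)

Answer: B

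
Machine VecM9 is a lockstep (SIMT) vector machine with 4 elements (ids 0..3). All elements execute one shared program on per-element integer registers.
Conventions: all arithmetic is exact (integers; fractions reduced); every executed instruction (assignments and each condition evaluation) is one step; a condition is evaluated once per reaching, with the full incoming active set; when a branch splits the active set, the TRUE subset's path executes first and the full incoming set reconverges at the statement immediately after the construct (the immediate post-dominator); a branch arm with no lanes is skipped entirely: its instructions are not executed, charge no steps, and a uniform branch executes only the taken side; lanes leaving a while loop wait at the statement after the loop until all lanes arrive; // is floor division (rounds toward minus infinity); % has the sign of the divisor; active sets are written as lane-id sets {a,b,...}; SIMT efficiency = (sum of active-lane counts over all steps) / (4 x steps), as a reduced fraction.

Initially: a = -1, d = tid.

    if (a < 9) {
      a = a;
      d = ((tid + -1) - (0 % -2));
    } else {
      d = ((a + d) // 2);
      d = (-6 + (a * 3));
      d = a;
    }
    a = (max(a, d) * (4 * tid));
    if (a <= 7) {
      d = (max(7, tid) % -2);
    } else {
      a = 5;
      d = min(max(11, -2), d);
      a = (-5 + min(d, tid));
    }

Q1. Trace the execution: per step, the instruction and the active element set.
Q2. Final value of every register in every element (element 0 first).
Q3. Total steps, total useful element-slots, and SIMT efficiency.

step 0: eval (a < 9)                 {0,1,2,3}
step 1: a <- a                       {0,1,2,3}
step 2: d <- ((tid + -1) - (0 % -2)) {0,1,2,3}
step 3: a <- (max(a, d) * (4 * tid)) {0,1,2,3}
step 4: eval (a <= 7)                {0,1,2,3}
step 5: d <- (max(7, tid) % -2)      {0,1}
step 6: a <- 5                       {2,3}
step 7: d <- min(max(11, -2), d)     {2,3}
step 8: a <- (-5 + min(d, tid))      {2,3}

Answer: 9 steps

a: 0,0,-4,-3
d: -1,-1,1,2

steps = 9; useful = 28; efficiency = 28/36 = 7/9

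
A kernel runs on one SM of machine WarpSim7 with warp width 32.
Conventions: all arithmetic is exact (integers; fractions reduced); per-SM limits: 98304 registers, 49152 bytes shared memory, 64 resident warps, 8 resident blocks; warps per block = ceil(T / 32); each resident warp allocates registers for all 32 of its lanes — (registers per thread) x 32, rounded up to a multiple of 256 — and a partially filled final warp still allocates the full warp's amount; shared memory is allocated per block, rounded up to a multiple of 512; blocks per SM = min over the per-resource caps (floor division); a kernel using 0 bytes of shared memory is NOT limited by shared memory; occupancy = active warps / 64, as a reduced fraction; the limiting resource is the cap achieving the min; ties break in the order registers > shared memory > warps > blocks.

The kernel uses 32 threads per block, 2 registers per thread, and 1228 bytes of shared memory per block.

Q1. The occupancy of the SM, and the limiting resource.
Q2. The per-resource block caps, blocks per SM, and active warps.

Answer: occupancy 1/8, limited by blocks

registers: 384 blocks
shared memory: 32 blocks
warps: 64 blocks
blocks: 8 blocks

Answer: 8 blocks, 8 active warps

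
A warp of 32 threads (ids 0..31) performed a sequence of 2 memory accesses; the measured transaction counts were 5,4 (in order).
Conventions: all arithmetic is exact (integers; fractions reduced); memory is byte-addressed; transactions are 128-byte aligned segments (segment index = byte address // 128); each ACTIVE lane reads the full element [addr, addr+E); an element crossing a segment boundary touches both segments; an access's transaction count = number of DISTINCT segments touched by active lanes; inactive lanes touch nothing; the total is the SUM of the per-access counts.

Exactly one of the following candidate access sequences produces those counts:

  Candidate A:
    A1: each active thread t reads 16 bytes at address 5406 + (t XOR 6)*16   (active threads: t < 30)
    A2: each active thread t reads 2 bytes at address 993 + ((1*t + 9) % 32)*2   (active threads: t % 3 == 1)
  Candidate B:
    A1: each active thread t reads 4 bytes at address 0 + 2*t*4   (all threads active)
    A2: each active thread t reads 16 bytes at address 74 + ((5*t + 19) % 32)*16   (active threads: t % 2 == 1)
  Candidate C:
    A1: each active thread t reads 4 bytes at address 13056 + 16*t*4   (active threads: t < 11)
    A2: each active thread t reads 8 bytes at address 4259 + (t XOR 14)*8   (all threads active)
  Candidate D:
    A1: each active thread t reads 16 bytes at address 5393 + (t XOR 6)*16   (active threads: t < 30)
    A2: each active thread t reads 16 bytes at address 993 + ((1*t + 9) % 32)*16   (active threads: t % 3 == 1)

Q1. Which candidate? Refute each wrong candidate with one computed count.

A: A2 gives 2 transactions, not 4
B: A1 gives 2 transactions, not 5
C: A1 gives 6 transactions, not 5
D: all counts match (5,4)

Answer: D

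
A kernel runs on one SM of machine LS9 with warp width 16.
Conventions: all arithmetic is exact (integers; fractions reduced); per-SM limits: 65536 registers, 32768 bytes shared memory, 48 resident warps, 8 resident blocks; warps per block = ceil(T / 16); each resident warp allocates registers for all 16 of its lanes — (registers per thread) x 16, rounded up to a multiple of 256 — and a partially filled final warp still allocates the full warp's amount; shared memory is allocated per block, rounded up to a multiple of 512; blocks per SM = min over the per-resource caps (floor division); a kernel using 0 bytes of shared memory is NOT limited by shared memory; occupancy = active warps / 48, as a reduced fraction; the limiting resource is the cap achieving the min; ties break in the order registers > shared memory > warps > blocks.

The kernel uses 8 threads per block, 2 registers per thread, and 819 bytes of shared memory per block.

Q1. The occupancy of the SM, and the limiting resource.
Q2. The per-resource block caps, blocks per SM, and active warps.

Answer: occupancy 1/6, limited by blocks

registers: 256 blocks
shared memory: 32 blocks
warps: 48 blocks
blocks: 8 blocks

Answer: 8 blocks, 8 active warps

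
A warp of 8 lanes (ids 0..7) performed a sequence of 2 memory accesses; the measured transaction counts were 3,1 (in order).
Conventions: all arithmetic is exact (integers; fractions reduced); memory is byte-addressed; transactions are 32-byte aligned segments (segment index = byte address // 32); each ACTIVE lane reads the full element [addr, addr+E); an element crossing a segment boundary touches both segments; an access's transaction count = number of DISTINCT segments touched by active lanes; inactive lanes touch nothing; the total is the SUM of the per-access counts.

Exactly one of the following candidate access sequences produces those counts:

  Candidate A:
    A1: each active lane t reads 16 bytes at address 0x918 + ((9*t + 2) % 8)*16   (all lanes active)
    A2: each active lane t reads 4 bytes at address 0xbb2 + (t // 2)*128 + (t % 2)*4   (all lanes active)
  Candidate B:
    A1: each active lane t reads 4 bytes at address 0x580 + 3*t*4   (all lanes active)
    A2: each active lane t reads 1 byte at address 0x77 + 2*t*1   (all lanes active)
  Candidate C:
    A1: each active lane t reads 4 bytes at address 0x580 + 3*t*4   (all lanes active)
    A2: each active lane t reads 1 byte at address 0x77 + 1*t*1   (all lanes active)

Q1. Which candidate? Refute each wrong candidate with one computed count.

A: A1 gives 5 transactions, not 3
B: A2 gives 2 transactions, not 1
C: all counts match (3,1)

Answer: C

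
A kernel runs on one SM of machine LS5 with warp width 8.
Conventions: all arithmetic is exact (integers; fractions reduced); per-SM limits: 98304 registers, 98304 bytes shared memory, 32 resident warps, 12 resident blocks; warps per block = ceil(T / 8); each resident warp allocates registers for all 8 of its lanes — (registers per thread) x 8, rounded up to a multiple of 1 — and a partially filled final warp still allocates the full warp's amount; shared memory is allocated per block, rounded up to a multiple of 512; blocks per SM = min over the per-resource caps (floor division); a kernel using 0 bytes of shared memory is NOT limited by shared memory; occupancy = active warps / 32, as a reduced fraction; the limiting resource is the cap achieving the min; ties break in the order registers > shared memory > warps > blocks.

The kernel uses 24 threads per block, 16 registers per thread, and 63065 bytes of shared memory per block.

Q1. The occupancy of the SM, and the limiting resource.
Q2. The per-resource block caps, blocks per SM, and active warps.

Answer: occupancy 3/32, limited by shared memory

registers: 256 blocks
shared memory: 1 block
warps: 10 blocks
blocks: 12 blocks

Answer: 1 block, 3 active warps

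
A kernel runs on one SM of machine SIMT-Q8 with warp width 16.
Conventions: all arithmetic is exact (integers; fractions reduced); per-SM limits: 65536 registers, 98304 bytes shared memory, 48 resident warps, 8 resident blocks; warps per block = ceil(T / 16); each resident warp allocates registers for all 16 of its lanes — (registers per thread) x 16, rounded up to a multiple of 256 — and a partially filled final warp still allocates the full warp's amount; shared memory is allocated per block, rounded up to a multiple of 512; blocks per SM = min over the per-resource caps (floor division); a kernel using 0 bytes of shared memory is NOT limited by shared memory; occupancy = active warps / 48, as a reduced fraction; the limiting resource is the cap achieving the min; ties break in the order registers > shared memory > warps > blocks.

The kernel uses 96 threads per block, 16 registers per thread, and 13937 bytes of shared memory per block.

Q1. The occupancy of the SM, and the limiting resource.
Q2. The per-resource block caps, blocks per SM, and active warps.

Answer: occupancy 3/4, limited by shared memory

registers: 42 blocks
shared memory: 6 blocks
warps: 8 blocks
blocks: 8 blocks

Answer: 6 blocks, 36 active warps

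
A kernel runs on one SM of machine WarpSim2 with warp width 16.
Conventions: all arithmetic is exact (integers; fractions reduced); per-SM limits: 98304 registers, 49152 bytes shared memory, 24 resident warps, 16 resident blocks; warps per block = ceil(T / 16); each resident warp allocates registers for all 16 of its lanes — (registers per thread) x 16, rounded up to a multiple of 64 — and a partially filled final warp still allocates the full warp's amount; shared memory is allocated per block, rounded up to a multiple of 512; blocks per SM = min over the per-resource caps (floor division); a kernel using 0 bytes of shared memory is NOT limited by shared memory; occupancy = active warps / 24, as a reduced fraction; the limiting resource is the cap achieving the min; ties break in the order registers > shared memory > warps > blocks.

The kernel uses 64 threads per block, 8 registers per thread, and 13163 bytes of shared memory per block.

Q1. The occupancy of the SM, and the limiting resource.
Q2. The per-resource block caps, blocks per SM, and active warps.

Answer: occupancy 1/2, limited by shared memory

registers: 192 blocks
shared memory: 3 blocks
warps: 6 blocks
blocks: 16 blocks

Answer: 3 blocks, 12 active warps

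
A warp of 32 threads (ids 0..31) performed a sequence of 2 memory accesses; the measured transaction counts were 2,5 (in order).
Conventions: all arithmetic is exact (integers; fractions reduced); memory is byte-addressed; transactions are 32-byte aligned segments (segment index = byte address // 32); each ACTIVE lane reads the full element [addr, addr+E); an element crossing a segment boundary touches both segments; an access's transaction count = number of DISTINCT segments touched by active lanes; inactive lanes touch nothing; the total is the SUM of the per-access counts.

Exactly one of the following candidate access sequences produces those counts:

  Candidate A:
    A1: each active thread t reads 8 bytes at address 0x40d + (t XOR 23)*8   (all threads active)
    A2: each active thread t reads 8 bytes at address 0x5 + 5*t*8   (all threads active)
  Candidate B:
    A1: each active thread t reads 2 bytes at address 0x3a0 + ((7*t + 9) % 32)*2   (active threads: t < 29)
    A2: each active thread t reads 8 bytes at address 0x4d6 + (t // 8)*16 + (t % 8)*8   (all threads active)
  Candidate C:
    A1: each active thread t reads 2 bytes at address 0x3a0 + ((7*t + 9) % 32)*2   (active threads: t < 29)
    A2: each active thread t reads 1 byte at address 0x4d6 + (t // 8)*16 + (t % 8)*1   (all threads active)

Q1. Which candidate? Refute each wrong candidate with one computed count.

A: A1 gives 9 transactions, not 2
C: A2 gives 3 transactions, not 5
B: all counts match (2,5)

Answer: B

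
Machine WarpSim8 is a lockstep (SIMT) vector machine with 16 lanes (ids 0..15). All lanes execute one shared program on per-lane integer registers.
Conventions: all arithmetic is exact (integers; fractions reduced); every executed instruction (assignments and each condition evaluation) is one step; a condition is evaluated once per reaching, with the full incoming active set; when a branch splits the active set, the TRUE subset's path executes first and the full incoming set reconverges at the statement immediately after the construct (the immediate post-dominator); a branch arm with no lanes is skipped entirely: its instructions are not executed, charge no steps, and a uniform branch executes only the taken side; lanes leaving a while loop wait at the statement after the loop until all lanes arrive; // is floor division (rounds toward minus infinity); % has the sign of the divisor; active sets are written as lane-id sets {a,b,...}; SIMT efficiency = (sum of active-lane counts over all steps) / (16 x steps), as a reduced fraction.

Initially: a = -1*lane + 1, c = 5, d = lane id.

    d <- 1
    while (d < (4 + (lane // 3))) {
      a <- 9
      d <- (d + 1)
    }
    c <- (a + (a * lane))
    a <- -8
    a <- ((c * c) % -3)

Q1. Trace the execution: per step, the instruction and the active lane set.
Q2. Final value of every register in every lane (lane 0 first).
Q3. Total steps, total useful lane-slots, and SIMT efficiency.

step 0: d <- 1                       {0,1,2,3,4,5,6,7,8,9,10,11,12,13,14,15}
step 1: eval (d < (4 + (lane // 3))) {0,1,2,3,4,5,6,7,8,9,10,11,12,13,14,15}
step 2: a <- 9                       {0,1,2,3,4,5,6,7,8,9,10,11,12,13,14,15}
step 3: d <- (d + 1)                 {0,1,2,3,4,5,6,7,8,9,10,11,12,13,14,15}
step 4: eval (d < (4 + (lane // 3))) {0,1,2,3,4,5,6,7,8,9,10,11,12,13,14,15}
step 5: a <- 9                       {0,1,2,3,4,5,6,7,8,9,10,11,12,13,14,15}
step 6: d <- (d + 1)                 {0,1,2,3,4,5,6,7,8,9,10,11,12,13,14,15}
step 7: eval (d < (4 + (lane // 3))) {0,1,2,3,4,5,6,7,8,9,10,11,12,13,14,15}
step 8: a <- 9                       {0,1,2,3,4,5,6,7,8,9,10,11,12,13,14,15}
step 9: d <- (d + 1)                 {0,1,2,3,4,5,6,7,8,9,10,11,12,13,14,15}
step 10: eval (d < (4 + (lane // 3))) {0,1,2,3,4,5,6,7,8,9,10,11,12,13,14,15}
step 11: a <- 9                       {3,4,5,6,7,8,9,10,11,12,13,14,15}
step 12: d <- (d + 1)                 {3,4,5,6,7,8,9,10,11,12,13,14,15}
step 13: eval (d < (4 + (lane // 3))) {3,4,5,6,7,8,9,10,11,12,13,14,15}
step 14: a <- 9                       {6,7,8,9,10,11,12,13,14,15}
step 15: d <- (d + 1)                 {6,7,8,9,10,11,12,13,14,15}
step 16: eval (d < (4 + (lane // 3))) {6,7,8,9,10,11,12,13,14,15}
step 17: a <- 9                       {9,10,11,12,13,14,15}
step 18: d <- (d + 1)                 {9,10,11,12,13,14,15}
step 19: eval (d < (4 + (lane // 3))) {9,10,11,12,13,14,15}
step 20: a <- 9                       {12,13,14,15}
step 21: d <- (d + 1)                 {12,13,14,15}
step 22: eval (d < (4 + (lane // 3))) {12,13,14,15}
step 23: a <- 9                       {15}
step 24: d <- (d + 1)                 {15}
step 25: eval (d < (4 + (lane // 3))) {15}
step 26: c <- (a + (a * lane))        {0,1,2,3,4,5,6,7,8,9,10,11,12,13,14,15}
step 27: a <- -8                      {0,1,2,3,4,5,6,7,8,9,10,11,12,13,14,15}
step 28: a <- ((c * c) % -3)          {0,1,2,3,4,5,6,7,8,9,10,11,12,13,14,15}

Answer: 29 steps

a: 0,0,0,0,0,0,0,0,0,0,0,0,0,0,0,0
c: 9,18,27,36,45,54,63,72,81,90,99,108,117,126,135,144
d: 4,4,4,5,5,5,6,6,6,7,7,7,8,8,8,9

steps = 29; useful = 329; efficiency = 329/464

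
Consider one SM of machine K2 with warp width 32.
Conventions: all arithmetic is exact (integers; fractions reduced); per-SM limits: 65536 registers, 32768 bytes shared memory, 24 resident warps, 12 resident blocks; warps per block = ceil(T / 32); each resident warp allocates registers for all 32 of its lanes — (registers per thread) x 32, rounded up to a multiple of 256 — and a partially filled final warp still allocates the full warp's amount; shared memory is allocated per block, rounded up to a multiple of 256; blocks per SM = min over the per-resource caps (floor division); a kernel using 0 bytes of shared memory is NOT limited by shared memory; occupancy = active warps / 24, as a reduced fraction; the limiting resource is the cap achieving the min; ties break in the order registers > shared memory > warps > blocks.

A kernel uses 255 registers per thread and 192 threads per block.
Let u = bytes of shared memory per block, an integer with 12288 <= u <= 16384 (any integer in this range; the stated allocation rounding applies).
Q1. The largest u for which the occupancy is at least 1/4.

Answer: u = 16384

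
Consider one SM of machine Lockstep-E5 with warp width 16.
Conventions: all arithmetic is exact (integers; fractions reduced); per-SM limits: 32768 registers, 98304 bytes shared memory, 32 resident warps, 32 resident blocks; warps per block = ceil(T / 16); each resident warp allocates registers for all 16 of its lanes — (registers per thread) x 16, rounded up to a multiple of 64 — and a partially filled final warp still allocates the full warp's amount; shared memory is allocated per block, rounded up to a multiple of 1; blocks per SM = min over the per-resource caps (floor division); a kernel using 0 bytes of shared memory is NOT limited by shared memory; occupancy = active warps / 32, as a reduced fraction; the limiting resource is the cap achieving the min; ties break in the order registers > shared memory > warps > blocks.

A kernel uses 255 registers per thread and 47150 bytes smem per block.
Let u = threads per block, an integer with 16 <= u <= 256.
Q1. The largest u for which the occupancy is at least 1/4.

Answer: u = 128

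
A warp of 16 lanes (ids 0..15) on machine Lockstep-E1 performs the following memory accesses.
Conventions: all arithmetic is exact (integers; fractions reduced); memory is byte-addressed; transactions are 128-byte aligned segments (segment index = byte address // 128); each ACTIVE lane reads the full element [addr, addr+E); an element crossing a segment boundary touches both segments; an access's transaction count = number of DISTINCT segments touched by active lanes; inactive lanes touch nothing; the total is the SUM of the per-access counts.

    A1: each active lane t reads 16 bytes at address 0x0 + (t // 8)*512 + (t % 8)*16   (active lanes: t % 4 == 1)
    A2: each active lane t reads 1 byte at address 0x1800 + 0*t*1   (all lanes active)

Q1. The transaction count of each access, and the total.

A1: 2 transactions
A2: 1 transaction

Answer: 2,1; total 3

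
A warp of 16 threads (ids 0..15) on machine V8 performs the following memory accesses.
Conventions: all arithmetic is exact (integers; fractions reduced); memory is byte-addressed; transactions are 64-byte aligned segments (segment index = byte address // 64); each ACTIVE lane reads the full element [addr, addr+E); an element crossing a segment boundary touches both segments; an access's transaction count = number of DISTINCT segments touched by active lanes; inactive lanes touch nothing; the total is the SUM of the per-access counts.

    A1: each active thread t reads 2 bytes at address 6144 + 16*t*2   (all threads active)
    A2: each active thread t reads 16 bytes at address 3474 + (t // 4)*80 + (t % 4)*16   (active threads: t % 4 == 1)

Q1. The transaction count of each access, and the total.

A1: 8 transactions
A2: 5 transactions

Answer: 8,5; total 13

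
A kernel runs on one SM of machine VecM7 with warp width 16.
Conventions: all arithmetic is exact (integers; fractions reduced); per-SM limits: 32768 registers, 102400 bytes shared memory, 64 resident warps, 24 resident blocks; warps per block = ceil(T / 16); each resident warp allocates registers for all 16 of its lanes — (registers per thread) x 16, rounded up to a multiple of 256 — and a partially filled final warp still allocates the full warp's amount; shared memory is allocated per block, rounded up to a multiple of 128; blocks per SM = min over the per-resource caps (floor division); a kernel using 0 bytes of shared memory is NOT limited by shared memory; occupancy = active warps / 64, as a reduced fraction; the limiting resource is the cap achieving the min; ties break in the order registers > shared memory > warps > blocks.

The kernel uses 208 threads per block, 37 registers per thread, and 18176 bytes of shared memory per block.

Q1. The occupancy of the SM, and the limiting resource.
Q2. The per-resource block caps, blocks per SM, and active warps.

Answer: occupancy 39/64, limited by registers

registers: 3 blocks
shared memory: 5 blocks
warps: 4 blocks
blocks: 24 blocks

Answer: 3 blocks, 39 active warps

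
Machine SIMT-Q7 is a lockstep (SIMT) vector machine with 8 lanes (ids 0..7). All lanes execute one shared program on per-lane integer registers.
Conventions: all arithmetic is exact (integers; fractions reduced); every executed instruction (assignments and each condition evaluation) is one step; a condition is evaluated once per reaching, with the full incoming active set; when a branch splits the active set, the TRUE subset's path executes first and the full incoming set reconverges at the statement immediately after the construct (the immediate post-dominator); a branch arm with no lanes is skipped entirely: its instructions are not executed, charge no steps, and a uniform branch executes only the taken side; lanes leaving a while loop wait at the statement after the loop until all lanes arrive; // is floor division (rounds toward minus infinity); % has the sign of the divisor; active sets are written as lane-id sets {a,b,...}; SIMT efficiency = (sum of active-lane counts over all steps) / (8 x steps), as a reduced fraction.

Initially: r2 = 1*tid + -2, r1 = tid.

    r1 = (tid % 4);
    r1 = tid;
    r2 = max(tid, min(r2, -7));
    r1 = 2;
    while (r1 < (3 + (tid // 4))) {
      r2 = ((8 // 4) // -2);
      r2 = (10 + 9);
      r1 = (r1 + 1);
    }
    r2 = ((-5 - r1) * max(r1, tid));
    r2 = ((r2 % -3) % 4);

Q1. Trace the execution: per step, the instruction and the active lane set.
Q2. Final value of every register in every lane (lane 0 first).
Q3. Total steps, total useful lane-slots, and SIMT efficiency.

step 0: r1 <- (tid % 4)              {0,1,2,3,4,5,6,7}
step 1: r1 <- tid                    {0,1,2,3,4,5,6,7}
step 2: r2 <- max(tid, min(r2, -7))  {0,1,2,3,4,5,6,7}
step 3: r1 <- 2                      {0,1,2,3,4,5,6,7}
step 4: eval (r1 < (3 + (tid // 4))) {0,1,2,3,4,5,6,7}
step 5: r2 <- ((8 // 4) // -2)       {0,1,2,3,4,5,6,7}
step 6: r2 <- (10 + 9)               {0,1,2,3,4,5,6,7}
step 7: r1 <- (r1 + 1)               {0,1,2,3,4,5,6,7}
step 8: eval (r1 < (3 + (tid // 4))) {0,1,2,3,4,5,6,7}
step 9: r2 <- ((8 // 4) // -2)       {4,5,6,7}
step 10: r2 <- (10 + 9)               {4,5,6,7}
step 11: r1 <- (r1 + 1)               {4,5,6,7}
step 12: eval (r1 < (3 + (tid // 4))) {4,5,6,7}
step 13: r2 <- ((-5 - r1) * max(r1, tid)) {0,1,2,3,4,5,6,7}
step 14: r2 <- ((r2 % -3) % 4)        {0,1,2,3,4,5,6,7}

Answer: 15 steps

r2: 0,0,0,0,0,0,0,0
r1: 3,3,3,3,4,4,4,4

steps = 15; useful = 104; efficiency = 104/120 = 13/15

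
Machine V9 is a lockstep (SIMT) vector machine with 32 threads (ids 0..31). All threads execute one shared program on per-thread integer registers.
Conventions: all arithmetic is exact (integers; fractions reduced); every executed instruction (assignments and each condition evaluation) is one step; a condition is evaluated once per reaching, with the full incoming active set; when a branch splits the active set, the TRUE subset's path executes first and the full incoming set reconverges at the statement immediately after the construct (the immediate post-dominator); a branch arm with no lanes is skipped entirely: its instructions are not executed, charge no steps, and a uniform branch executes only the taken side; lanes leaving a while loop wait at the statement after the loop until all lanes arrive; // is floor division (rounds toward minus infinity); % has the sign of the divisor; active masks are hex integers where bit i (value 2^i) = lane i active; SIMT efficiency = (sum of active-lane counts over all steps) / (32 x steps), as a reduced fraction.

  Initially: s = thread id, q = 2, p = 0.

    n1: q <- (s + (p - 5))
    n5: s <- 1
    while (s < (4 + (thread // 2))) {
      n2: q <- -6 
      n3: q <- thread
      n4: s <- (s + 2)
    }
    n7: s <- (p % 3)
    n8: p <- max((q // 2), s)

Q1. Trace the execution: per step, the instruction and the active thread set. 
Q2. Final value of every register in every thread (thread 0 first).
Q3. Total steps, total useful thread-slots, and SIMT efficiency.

step 0: q <- (s + (p - 5))           0xffffffff
step 1: s <- 1                       0xffffffff
step 2: eval (s < (4 + (thread // 2))) 0xffffffff
step 3: q <- -6                      0xffffffff
step 4: q <- thread                  0xffffffff
step 5: s <- (s + 2)                 0xffffffff
step 6: eval (s < (4 + (thread // 2))) 0xffffffff
step 7: q <- -6                      0xffffffff
step 8: q <- thread                  0xffffffff
step 9: s <- (s + 2)                 0xffffffff
step 10: eval (s < (4 + (thread // 2))) 0xffffffff
step 11: q <- -6                      0xfffffff0
step 12: q <- thread                  0xfffffff0
step 13: s <- (s + 2)                 0xfffffff0
step 14: eval (s < (4 + (thread // 2))) 0xfffffff0
step 15: q <- -6                      0xffffff00
step 16: q <- thread                  0xffffff00
step 17: s <- (s + 2)                 0xffffff00
step 18: eval (s < (4 + (thread // 2))) 0xffffff00
step 19: q <- -6                      0xfffff000
step 20: q <- thread                  0xfffff000
step 21: s <- (s + 2)                 0xfffff000
step 22: eval (s < (4 + (thread // 2))) 0xfffff000
step 23: q <- -6                      0xffff0000
step 24: q <- thread                  0xffff0000
step 25: s <- (s + 2)                 0xffff0000
step 26: eval (s < (4 + (thread // 2))) 0xffff0000
step 27: q <- -6                      0xfff00000
step 28: q <- thread                  0xfff00000
step 29: s <- (s + 2)                 0xfff00000
step 30: eval (s < (4 + (thread // 2))) 0xfff00000
step 31: q <- -6                      0xff000000
step 32: q <- thread                  0xff000000
step 33: s <- (s + 2)                 0xff000000
step 34: eval (s < (4 + (thread // 2))) 0xff000000
step 35: q <- -6                      0xf0000000
step 36: q <- thread                  0xf0000000
step 37: s <- (s + 2)                 0xf0000000
step 38: eval (s < (4 + (thread // 2))) 0xf0000000
step 39: s <- (p % 3)                 0xffffffff
step 40: p <- max((q // 2), s)        0xffffffff

Answer: 41 steps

s: 0,0,0,0,0,0,0,0,0,0,0,0,0,0,0,0,0,0,0,0,0,0,0,0,0,0,0,0,0,0,0,0
q: 0,1,2,3,4,5,6,7,8,9,10,11,12,13,14,15,16,17,18,19,20,21,22,23,24,25,26,27,28,29,30,31
p: 0,0,1,1,2,2,3,3,4,4,5,5,6,6,7,7,8,8,9,9,10,10,11,11,12,12,13,13,14,14,15,15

steps = 41; useful = 864; efficiency = 864/1312 = 27/41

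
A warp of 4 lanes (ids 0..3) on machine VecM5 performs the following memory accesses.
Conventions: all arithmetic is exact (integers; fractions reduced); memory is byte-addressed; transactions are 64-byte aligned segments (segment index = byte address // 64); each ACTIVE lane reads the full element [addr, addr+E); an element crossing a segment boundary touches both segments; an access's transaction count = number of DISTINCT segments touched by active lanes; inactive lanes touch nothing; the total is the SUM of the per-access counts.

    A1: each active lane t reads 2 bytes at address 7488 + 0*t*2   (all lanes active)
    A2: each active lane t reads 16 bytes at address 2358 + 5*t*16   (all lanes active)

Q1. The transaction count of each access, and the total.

A1: 1 transaction
A2: 5 transactions

Answer: 1,5; total 6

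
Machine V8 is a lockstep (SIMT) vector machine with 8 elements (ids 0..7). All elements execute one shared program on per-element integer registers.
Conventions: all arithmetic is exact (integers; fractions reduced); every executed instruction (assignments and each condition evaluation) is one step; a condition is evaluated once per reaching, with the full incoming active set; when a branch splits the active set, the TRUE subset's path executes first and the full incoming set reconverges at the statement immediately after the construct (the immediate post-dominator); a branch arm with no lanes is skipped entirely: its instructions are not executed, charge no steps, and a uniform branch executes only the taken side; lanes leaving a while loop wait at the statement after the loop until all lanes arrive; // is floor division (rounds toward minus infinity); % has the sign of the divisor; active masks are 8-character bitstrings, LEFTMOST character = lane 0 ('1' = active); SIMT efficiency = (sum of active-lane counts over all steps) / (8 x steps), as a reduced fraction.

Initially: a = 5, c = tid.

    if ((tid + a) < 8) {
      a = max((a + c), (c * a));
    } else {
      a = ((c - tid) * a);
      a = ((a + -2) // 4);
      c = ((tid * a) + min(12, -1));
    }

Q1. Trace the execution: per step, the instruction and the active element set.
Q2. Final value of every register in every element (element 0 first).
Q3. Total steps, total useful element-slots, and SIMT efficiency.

step 0: eval ((tid + a) < 8)         11111111
step 1: a <- max((a + c), (c * a))   11100000
step 2: a <- ((c - tid) * a)         00011111
step 3: a <- ((a + -2) // 4)         00011111
step 4: c <- ((tid * a) + min(12, -1)) 00011111

Answer: 5 steps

a: 5,6,10,-1,-1,-1,-1,-1
c: 0,1,2,-4,-5,-6,-7,-8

steps = 5; useful = 26; efficiency = 26/40 = 13/20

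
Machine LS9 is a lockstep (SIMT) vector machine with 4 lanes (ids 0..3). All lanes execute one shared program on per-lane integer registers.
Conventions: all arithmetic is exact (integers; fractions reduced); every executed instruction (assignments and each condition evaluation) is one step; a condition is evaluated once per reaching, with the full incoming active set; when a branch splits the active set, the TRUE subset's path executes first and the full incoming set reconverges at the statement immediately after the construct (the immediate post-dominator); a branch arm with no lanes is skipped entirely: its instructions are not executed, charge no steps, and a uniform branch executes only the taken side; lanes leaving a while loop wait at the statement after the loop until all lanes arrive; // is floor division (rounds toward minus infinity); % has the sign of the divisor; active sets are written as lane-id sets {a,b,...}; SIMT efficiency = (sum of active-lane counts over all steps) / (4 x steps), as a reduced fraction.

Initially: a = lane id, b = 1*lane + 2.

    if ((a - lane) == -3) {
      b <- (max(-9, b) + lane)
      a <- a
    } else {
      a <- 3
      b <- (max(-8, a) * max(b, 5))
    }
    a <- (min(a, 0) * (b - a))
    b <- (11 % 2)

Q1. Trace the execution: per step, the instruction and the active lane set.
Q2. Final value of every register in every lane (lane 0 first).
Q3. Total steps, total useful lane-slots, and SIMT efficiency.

step 0: eval ((a - lane) == -3)      {0,1,2,3}
step 1: a <- 3                       {0,1,2,3}
step 2: b <- (max(-8, a) * max(b, 5)) {0,1,2,3}
step 3: a <- (min(a, 0) * (b - a))   {0,1,2,3}
step 4: b <- (11 % 2)                {0,1,2,3}

Answer: 5 steps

a: 0,0,0,0
b: 1,1,1,1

steps = 5; useful = 20; efficiency = 20/20 = 1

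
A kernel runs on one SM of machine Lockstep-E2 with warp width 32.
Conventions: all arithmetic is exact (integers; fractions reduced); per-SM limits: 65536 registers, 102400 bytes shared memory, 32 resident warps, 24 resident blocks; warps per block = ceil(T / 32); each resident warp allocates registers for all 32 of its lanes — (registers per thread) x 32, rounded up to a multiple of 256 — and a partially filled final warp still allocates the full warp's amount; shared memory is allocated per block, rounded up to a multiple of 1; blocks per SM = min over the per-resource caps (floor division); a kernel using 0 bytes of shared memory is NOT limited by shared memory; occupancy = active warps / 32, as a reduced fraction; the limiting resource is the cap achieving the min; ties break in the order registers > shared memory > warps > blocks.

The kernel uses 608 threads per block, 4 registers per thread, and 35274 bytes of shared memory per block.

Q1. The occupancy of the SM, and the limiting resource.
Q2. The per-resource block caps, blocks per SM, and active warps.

Answer: occupancy 19/32, limited by warps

registers: 13 blocks
shared memory: 2 blocks
warps: 1 block
blocks: 24 blocks

Answer: 1 block, 19 active warps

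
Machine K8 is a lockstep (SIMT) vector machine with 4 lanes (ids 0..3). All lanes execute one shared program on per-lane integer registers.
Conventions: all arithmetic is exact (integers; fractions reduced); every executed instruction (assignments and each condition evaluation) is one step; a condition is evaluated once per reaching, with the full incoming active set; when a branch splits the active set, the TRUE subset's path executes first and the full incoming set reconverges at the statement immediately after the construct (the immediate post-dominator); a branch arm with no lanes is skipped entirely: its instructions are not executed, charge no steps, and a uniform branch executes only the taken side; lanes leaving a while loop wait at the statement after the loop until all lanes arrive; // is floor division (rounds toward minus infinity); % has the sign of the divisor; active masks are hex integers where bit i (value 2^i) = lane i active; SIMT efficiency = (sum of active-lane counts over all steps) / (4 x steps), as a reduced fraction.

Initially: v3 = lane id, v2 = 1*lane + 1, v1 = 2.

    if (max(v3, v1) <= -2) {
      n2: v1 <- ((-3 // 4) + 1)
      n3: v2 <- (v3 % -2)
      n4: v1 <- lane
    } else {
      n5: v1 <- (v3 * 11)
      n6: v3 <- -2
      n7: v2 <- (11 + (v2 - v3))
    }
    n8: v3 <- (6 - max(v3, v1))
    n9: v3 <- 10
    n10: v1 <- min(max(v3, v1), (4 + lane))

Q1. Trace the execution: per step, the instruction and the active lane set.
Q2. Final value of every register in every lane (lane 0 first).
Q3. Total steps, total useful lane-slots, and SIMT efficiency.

step 0: eval (max(v3, v1) <= -2)     0xf
step 1: v1 <- (v3 * 11)              0xf
step 2: v3 <- -2                     0xf
step 3: v2 <- (11 + (v2 - v3))       0xf
step 4: v3 <- (6 - max(v3, v1))      0xf
step 5: v3 <- 10                     0xf
step 6: v1 <- min(max(v3, v1), (4 + lane)) 0xf

Answer: 7 steps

v3: 10,10,10,10
v2: 14,15,16,17
v1: 4,5,6,7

steps = 7; useful = 28; efficiency = 28/28 = 1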